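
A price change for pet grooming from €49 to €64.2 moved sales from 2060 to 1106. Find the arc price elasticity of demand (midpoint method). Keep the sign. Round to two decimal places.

-2.24

ΔQ = 1106 − 2060 = -954; ΔP = 64.2 − 49 = 15.2.
Midpoints: P̄ = 56.60, Q̄ = 1583.0.
ε = (ΔQ/ΔP)(P̄/Q̄) = (-954/15.2)(56.60/1583.0).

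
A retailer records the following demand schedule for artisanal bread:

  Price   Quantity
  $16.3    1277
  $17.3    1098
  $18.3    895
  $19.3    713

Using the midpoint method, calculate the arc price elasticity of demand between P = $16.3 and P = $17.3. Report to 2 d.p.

At P = 16.3, Q = 1277; at P = 17.3, Q = 1098.
ΔQ = -179, ΔP = 1.0. Midpoints: P̄ = 16.80, Q̄ = 1187.5.
ε = (ΔQ/ΔP)(P̄/Q̄) = (-179/1.0)(16.80/1187.5).

-2.53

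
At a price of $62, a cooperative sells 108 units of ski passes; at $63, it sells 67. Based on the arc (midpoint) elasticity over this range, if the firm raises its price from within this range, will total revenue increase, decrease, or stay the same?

Arc ε = (-41/1)(62.50/87.5) ≈ -29.286.
|ε| = 29.29 > 1, so demand is elastic. A price rise therefore reduces total revenue.

decrease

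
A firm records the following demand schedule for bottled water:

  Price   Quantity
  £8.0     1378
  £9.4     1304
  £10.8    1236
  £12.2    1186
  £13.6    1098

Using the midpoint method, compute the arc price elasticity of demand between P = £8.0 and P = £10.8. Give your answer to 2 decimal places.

-0.36

At P = 8.0, Q = 1378; at P = 10.8, Q = 1236.
ΔQ = -142, ΔP = 2.8. Midpoints: P̄ = 9.40, Q̄ = 1307.0.
ε = (ΔQ/ΔP)(P̄/Q̄) = (-142/2.8)(9.40/1307.0).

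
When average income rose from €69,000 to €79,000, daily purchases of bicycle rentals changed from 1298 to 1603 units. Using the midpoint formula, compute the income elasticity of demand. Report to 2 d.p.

1.56

ΔQ = 305, ΔI = 10000. Midpoints: Ī = 74,000, Q̄ = 1450.5.
ε_I = (ΔQ/ΔI)(Ī/Q̄) = (305/10000)(74000/1450.5).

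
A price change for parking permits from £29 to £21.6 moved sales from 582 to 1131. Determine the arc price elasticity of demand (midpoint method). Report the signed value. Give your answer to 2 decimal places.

-2.19

ΔQ = 1131 − 582 = 549; ΔP = 21.6 − 29 = -7.4.
Midpoints: P̄ = 25.30, Q̄ = 856.5.
ε = (ΔQ/ΔP)(P̄/Q̄) = (549/-7.4)(25.30/856.5).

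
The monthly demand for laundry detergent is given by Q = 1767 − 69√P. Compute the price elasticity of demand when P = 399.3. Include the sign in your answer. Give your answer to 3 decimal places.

At P = 399.3, Q = 388.208.
dQ/dP = −69/(2√P) = -1.727.
ε = (dQ/dP)(P/Q) = (-1.727)(399.3/388.208).
|ε| > 1, so demand is elastic at this price.

-1.776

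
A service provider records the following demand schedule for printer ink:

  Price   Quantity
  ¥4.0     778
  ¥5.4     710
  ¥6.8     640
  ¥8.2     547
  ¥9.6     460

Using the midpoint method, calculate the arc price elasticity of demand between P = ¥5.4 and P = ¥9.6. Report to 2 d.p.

At P = 5.4, Q = 710; at P = 9.6, Q = 460.
ΔQ = -250, ΔP = 4.2. Midpoints: P̄ = 7.50, Q̄ = 585.0.
ε = (ΔQ/ΔP)(P̄/Q̄) = (-250/4.2)(7.50/585.0).

-0.76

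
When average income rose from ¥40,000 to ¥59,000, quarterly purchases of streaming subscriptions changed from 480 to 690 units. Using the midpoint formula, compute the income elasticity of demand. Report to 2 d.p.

0.94

ΔQ = 210, ΔI = 19000. Midpoints: Ī = 49,500, Q̄ = 585.0.
ε_I = (ΔQ/ΔI)(Ī/Q̄) = (210/19000)(49500/585.0).
ε_I > 0, so the good is normal.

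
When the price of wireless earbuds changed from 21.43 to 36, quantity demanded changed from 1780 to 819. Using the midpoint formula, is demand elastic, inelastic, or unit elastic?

elastic

Arc ε ≈ -1.457.
|ε| = 1.46 > 1.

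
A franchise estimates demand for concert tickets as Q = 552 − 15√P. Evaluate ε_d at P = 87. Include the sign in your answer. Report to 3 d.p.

At P = 87, Q = 412.089.
dQ/dP = −15/(2√P) = -0.804.
ε = (dQ/dP)(P/Q) = (-0.804)(87/412.089).
|ε| < 1, so demand is inelastic at this price.

-0.170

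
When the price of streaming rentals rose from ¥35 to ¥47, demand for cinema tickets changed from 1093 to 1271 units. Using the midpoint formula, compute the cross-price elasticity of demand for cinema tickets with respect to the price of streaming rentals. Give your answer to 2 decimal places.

ΔQ_x = 1271 − 1093 = 178; ΔP_y = 47 − 35 = 12.
Midpoints: P̄_y = 41.00, Q̄_x = 1182.0.
ε_xy = (ΔQ_x/ΔP_y)(P̄_y/Q̄_x) = (178/12)(41.00/1182.0).

0.51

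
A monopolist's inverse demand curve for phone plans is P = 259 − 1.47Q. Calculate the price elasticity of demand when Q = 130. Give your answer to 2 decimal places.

-0.36

At Q = 130, P = 259 − 1.47(130) = 67.90.
dP/dQ = −1.47, so dQ/dP = 1/(−1.47) = -0.680.
ε = (dQ/dP)(P/Q) = (-0.680)(67.90/130).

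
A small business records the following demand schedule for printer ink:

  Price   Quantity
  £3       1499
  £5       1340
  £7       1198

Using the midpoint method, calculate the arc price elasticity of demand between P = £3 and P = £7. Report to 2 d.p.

-0.28

At P = 3, Q = 1499; at P = 7, Q = 1198.
ΔQ = -301, ΔP = 4. Midpoints: P̄ = 5.00, Q̄ = 1348.5.
ε = (ΔQ/ΔP)(P̄/Q̄) = (-301/4)(5.00/1348.5).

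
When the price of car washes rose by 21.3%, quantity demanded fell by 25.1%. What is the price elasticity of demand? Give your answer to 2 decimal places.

-1.18

ε = %ΔQ / %ΔP = (-25.1)/(21.3) = -1.178.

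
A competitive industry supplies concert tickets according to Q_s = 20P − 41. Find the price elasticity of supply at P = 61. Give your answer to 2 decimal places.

1.03

At P = 61, Q_s = 1179.
dQ_s/dP = 20.
ε_s = (dQ_s/dP)(P/Q_s) = (20)(61/1179).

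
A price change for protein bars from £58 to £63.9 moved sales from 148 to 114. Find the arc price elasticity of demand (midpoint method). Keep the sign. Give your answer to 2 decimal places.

ΔQ = 114 − 148 = -34; ΔP = 63.9 − 58 = 5.9.
Midpoints: P̄ = 60.95, Q̄ = 131.0.
ε = (ΔQ/ΔP)(P̄/Q̄) = (-34/5.9)(60.95/131.0).

-2.68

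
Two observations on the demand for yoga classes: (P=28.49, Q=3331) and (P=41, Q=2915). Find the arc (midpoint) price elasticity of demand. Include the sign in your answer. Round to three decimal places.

ΔQ = 2915 − 3331 = -416; ΔP = 41 − 28.49 = 12.51.
Midpoints: P̄ = 34.74, Q̄ = 3123.0.
ε = (ΔQ/ΔP)(P̄/Q̄) = (-416/12.51)(34.74/3123.0).

-0.370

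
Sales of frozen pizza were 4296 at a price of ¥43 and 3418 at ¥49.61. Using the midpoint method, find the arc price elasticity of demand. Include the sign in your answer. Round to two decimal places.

-1.59

ΔQ = 3418 − 4296 = -878; ΔP = 49.61 − 43 = 6.61.
Midpoints: P̄ = 46.30, Q̄ = 3857.0.
ε = (ΔQ/ΔP)(P̄/Q̄) = (-878/6.61)(46.30/3857.0).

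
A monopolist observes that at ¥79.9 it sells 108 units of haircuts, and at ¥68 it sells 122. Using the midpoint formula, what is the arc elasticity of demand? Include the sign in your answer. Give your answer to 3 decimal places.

-0.757

ΔQ = 122 − 108 = 14; ΔP = 68 − 79.9 = -11.9.
Midpoints: P̄ = 73.95, Q̄ = 115.0.
ε = (ΔQ/ΔP)(P̄/Q̄) = (14/-11.9)(73.95/115.0).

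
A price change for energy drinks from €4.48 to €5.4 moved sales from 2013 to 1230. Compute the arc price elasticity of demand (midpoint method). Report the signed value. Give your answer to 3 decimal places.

-2.593

ΔQ = 1230 − 2013 = -783; ΔP = 5.4 − 4.48 = 0.92.
Midpoints: P̄ = 4.94, Q̄ = 1621.5.
ε = (ΔQ/ΔP)(P̄/Q̄) = (-783/0.92)(4.94/1621.5).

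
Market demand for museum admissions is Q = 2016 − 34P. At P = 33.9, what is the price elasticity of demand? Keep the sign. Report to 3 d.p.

-1.335

At P = 33.9, Q = 863.400.
dQ/dP = −34.
ε = (dQ/dP)(P/Q) = (-34)(33.9/863.400).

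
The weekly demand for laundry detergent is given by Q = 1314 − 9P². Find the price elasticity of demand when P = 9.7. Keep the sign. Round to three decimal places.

At P = 9.7, Q = 467.190.
dQ/dP = −18P = -174.600.
ε = (dQ/dP)(P/Q) = (-174.600)(9.7/467.190).

-3.625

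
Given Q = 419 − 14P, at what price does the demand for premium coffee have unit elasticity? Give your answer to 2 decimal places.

14.96

For linear demand Q = a − bP, ε = −bP/(a − bP). |ε| = 1 when bP = a − bP, i.e. P = a/(2b).
P = 419/(2·14) = 419/28 = 14.9643.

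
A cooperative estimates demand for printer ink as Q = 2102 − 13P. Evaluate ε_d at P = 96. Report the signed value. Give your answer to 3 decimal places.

-1.461

At P = 96, Q = 854.
dQ/dP = −13.
ε = (dQ/dP)(P/Q) = (-13)(96/854).
|ε| > 1, so demand is elastic at this price.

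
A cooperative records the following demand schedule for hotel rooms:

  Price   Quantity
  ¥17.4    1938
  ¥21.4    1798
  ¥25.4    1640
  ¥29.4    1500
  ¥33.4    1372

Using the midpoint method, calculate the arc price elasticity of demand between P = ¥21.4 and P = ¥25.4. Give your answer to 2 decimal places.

At P = 21.4, Q = 1798; at P = 25.4, Q = 1640.
ΔQ = -158, ΔP = 4.0. Midpoints: P̄ = 23.40, Q̄ = 1719.0.
ε = (ΔQ/ΔP)(P̄/Q̄) = (-158/4.0)(23.40/1719.0).

-0.54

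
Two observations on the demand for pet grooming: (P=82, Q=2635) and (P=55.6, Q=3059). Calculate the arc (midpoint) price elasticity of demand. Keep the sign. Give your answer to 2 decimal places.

ΔQ = 3059 − 2635 = 424; ΔP = 55.6 − 82 = -26.4.
Midpoints: P̄ = 68.80, Q̄ = 2847.0.
ε = (ΔQ/ΔP)(P̄/Q̄) = (424/-26.4)(68.80/2847.0).

-0.39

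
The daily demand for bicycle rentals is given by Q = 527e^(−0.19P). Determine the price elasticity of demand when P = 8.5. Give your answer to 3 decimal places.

At P = 8.5, Q = 104.815.
dQ/dP = −0.19·527e^(−0.19P) = −0.19Q = -19.915.
ε = (dQ/dP)(P/Q) = (-19.915)(8.5/104.815).

-1.615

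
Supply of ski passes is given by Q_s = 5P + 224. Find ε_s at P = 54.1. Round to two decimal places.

0.55

At P = 54.1, Q_s = 494.50.
dQ_s/dP = 5.
ε_s = (dQ_s/dP)(P/Q_s) = (5)(54.1/494.50).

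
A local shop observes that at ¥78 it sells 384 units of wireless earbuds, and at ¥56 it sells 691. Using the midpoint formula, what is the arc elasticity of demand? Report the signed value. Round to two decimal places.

-1.74

ΔQ = 691 − 384 = 307; ΔP = 56 − 78 = -22.
Midpoints: P̄ = 67.00, Q̄ = 537.5.
ε = (ΔQ/ΔP)(P̄/Q̄) = (307/-22)(67.00/537.5).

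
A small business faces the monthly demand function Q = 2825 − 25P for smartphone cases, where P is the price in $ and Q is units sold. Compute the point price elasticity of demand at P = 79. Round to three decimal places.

-2.324

At P = 79, Q = 850.
dQ/dP = −25.
ε = (dQ/dP)(P/Q) = (-25)(79/850).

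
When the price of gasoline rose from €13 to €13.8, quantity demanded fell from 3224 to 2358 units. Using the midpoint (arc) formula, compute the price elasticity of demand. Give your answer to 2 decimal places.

ΔQ = 2358 − 3224 = -866; ΔP = 13.8 − 13 = 0.8.
Midpoints: P̄ = 13.40, Q̄ = 2791.0.
ε = (ΔQ/ΔP)(P̄/Q̄) = (-866/0.8)(13.40/2791.0).

-5.20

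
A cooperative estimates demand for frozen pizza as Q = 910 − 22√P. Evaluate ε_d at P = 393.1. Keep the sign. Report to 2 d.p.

-0.46

At P = 393.1, Q = 473.812.
dQ/dP = −22/(2√P) = -0.555.
ε = (dQ/dP)(P/Q) = (-0.555)(393.1/473.812).
|ε| < 1, so demand is inelastic at this price.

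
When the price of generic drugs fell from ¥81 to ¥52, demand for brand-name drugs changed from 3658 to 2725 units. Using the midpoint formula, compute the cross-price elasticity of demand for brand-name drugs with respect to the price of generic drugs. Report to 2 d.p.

0.67

ΔQ_x = 2725 − 3658 = -933; ΔP_y = 52 − 81 = -29.
Midpoints: P̄_y = 66.50, Q̄_x = 3191.5.
ε_xy = (ΔQ_x/ΔP_y)(P̄_y/Q̄_x) = (-933/-29)(66.50/3191.5).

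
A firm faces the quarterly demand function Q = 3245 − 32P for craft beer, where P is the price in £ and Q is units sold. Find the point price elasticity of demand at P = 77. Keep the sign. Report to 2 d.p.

At P = 77, Q = 781.
dQ/dP = −32.
ε = (dQ/dP)(P/Q) = (-32)(77/781).
|ε| > 1, so demand is elastic at this price.

-3.15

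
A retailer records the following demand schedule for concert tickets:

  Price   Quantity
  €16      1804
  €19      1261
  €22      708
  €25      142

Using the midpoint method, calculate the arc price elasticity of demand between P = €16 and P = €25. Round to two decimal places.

-3.89

At P = 16, Q = 1804; at P = 25, Q = 142.
ΔQ = -1662, ΔP = 9. Midpoints: P̄ = 20.50, Q̄ = 973.0.
ε = (ΔQ/ΔP)(P̄/Q̄) = (-1662/9)(20.50/973.0).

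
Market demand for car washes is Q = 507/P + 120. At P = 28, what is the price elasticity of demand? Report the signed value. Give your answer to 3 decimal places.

-0.131

At P = 28, Q = 138.107.
dQ/dP = −507/P² = -0.647.
ε = (dQ/dP)(P/Q) = (-0.647)(28/138.107).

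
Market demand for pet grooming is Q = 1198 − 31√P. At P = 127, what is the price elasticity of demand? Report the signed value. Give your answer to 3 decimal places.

-0.206

At P = 127, Q = 848.648.
dQ/dP = −31/(2√P) = -1.375.
ε = (dQ/dP)(P/Q) = (-1.375)(127/848.648).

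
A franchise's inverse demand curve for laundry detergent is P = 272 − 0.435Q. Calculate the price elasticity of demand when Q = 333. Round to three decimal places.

-0.878

At Q = 333, P = 272 − 0.435(333) = 127.15.
dP/dQ = −0.435, so dQ/dP = 1/(−0.435) = -2.299.
ε = (dQ/dP)(P/Q) = (-2.299)(127.15/333).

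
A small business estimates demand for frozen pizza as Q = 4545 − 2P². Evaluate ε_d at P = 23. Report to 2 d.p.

-0.61

At P = 23, Q = 3487.
dQ/dP = −4P = -92.
ε = (dQ/dP)(P/Q) = (-92)(23/3487).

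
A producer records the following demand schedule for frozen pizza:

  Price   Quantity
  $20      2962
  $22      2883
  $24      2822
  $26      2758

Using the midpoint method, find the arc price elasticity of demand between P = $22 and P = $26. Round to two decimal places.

At P = 22, Q = 2883; at P = 26, Q = 2758.
ΔQ = -125, ΔP = 4. Midpoints: P̄ = 24.00, Q̄ = 2820.5.
ε = (ΔQ/ΔP)(P̄/Q̄) = (-125/4)(24.00/2820.5).

-0.27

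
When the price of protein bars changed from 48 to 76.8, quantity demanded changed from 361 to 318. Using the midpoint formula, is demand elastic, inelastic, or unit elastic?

Arc ε ≈ -0.274.
|ε| = 0.27 < 1.

inelastic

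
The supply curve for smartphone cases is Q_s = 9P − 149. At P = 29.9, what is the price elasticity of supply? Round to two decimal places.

2.24

At P = 29.9, Q_s = 120.10.
dQ_s/dP = 9.
ε_s = (dQ_s/dP)(P/Q_s) = (9)(29.9/120.10).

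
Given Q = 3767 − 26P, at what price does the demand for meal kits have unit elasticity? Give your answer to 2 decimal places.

72.44

For linear demand Q = a − bP, ε = −bP/(a − bP). |ε| = 1 when bP = a − bP, i.e. P = a/(2b).
P = 3767/(2·26) = 3767/52 = 72.4423.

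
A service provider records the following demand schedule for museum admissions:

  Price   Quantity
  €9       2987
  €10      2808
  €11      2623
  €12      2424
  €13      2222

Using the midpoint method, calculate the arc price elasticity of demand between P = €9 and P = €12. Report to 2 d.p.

At P = 9, Q = 2987; at P = 12, Q = 2424.
ΔQ = -563, ΔP = 3. Midpoints: P̄ = 10.50, Q̄ = 2705.5.
ε = (ΔQ/ΔP)(P̄/Q̄) = (-563/3)(10.50/2705.5).

-0.73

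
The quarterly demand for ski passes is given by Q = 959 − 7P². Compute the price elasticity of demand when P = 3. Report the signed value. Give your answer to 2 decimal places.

At P = 3, Q = 896.
dQ/dP = −14P = -42.
ε = (dQ/dP)(P/Q) = (-42)(3/896).
|ε| < 1, so demand is inelastic at this price.

-0.14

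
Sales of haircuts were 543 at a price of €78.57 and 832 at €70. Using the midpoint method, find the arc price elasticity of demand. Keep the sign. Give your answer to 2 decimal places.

-3.64

ΔQ = 832 − 543 = 289; ΔP = 70 − 78.57 = -8.57.
Midpoints: P̄ = 74.28, Q̄ = 687.5.
ε = (ΔQ/ΔP)(P̄/Q̄) = (289/-8.57)(74.28/687.5).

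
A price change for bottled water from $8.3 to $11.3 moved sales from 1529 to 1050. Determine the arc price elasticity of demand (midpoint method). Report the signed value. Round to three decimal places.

ΔQ = 1050 − 1529 = -479; ΔP = 11.3 − 8.3 = 3.
Midpoints: P̄ = 9.80, Q̄ = 1289.5.
ε = (ΔQ/ΔP)(P̄/Q̄) = (-479/3)(9.80/1289.5).

-1.213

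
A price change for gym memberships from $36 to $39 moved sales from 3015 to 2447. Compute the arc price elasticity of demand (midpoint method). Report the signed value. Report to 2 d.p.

ΔQ = 2447 − 3015 = -568; ΔP = 39 − 36 = 3.
Midpoints: P̄ = 37.50, Q̄ = 2731.0.
ε = (ΔQ/ΔP)(P̄/Q̄) = (-568/3)(37.50/2731.0).

-2.60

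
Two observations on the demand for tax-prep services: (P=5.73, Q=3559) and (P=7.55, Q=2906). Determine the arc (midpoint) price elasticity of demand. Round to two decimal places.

ΔQ = 2906 − 3559 = -653; ΔP = 7.55 − 5.73 = 1.82.
Midpoints: P̄ = 6.64, Q̄ = 3232.5.
ε = (ΔQ/ΔP)(P̄/Q̄) = (-653/1.82)(6.64/3232.5).

-0.74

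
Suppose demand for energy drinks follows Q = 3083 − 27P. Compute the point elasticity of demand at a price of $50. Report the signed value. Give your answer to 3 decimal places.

At P = 50, Q = 1733.
dQ/dP = −27.
ε = (dQ/dP)(P/Q) = (-27)(50/1733).

-0.779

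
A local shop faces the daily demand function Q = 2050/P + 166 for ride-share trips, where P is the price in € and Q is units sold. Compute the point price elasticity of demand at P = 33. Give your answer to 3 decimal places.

-0.272

At P = 33, Q = 228.121.
dQ/dP = −2050/P² = -1.882.
ε = (dQ/dP)(P/Q) = (-1.882)(33/228.121).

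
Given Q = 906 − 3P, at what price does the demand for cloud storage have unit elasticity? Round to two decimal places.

For linear demand Q = a − bP, ε = −bP/(a − bP). |ε| = 1 when bP = a − bP, i.e. P = a/(2b).
P = 906/(2·3) = 906/6 = 151.0000.

151.00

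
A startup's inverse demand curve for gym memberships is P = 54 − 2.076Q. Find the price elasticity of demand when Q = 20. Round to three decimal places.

At Q = 20, P = 54 − 2.076(20) = 12.48.
dP/dQ = −2.076, so dQ/dP = 1/(−2.076) = -0.482.
ε = (dQ/dP)(P/Q) = (-0.482)(12.48/20).

-0.301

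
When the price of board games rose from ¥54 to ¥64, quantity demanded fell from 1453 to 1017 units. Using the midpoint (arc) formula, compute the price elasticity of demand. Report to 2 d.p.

ΔQ = 1017 − 1453 = -436; ΔP = 64 − 54 = 10.
Midpoints: P̄ = 59.00, Q̄ = 1235.0.
ε = (ΔQ/ΔP)(P̄/Q̄) = (-436/10)(59.00/1235.0).

-2.08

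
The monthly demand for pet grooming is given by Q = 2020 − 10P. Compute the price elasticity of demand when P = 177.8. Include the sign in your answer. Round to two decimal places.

-7.35

At P = 177.8, Q = 242.
dQ/dP = −10.
ε = (dQ/dP)(P/Q) = (-10)(177.8/242).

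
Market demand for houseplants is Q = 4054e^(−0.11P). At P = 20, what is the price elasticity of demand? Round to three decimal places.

-2.200

At P = 20, Q = 449.196.
dQ/dP = −0.11·4054e^(−0.11P) = −0.11Q = -49.412.
ε = (dQ/dP)(P/Q) = (-49.412)(20/449.196).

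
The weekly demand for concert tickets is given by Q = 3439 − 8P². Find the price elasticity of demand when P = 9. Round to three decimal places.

-0.464

At P = 9, Q = 2791.
dQ/dP = −16P = -144.
ε = (dQ/dP)(P/Q) = (-144)(9/2791).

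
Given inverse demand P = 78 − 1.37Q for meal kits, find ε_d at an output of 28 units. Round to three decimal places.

-1.033

At Q = 28, P = 78 − 1.37(28) = 39.64.
dP/dQ = −1.37, so dQ/dP = 1/(−1.37) = -0.730.
ε = (dQ/dP)(P/Q) = (-0.730)(39.64/28).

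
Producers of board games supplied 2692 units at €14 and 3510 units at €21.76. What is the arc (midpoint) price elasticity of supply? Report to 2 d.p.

ΔQ = 3510 − 2692 = 818; ΔP = 21.76 − 14 = 7.76.
Midpoints: P̄ = 17.88, Q̄ = 3101.0.
ε_s = (ΔQ/ΔP)(P̄/Q̄) = (818/7.76)(17.88/3101.0).

0.61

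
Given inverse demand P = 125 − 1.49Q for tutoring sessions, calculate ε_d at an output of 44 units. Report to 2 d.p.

At Q = 44, P = 125 − 1.49(44) = 59.44.
dP/dQ = −1.49, so dQ/dP = 1/(−1.49) = -0.671.
ε = (dQ/dP)(P/Q) = (-0.671)(59.44/44).

-0.91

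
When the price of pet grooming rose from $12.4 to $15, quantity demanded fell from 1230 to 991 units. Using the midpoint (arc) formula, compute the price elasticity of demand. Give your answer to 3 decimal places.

ΔQ = 991 − 1230 = -239; ΔP = 15 − 12.4 = 2.6.
Midpoints: P̄ = 13.70, Q̄ = 1110.5.
ε = (ΔQ/ΔP)(P̄/Q̄) = (-239/2.6)(13.70/1110.5).

-1.134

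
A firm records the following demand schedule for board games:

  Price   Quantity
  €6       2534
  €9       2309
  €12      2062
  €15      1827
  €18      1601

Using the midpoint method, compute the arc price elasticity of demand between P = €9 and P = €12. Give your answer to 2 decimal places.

At P = 9, Q = 2309; at P = 12, Q = 2062.
ΔQ = -247, ΔP = 3. Midpoints: P̄ = 10.50, Q̄ = 2185.5.
ε = (ΔQ/ΔP)(P̄/Q̄) = (-247/3)(10.50/2185.5).

-0.40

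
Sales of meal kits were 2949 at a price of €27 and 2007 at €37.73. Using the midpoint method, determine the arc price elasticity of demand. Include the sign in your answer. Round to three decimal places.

ΔQ = 2007 − 2949 = -942; ΔP = 37.73 − 27 = 10.73.
Midpoints: P̄ = 32.36, Q̄ = 2478.0.
ε = (ΔQ/ΔP)(P̄/Q̄) = (-942/10.73)(32.36/2478.0).

-1.147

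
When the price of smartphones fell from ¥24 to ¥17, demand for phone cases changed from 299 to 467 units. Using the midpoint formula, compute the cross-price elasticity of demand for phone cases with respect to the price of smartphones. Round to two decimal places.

ΔQ_x = 467 − 299 = 168; ΔP_y = 17 − 24 = -7.
Midpoints: P̄_y = 20.50, Q̄_x = 383.0.
ε_xy = (ΔQ_x/ΔP_y)(P̄_y/Q̄_x) = (168/-7)(20.50/383.0).

-1.28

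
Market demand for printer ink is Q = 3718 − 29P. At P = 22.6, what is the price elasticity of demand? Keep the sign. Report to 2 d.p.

-0.21

At P = 22.6, Q = 3062.600.
dQ/dP = −29.
ε = (dQ/dP)(P/Q) = (-29)(22.6/3062.600).
|ε| < 1, so demand is inelastic at this price.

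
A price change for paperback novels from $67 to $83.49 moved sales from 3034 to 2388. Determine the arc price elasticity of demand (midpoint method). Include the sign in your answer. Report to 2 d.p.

ΔQ = 2388 − 3034 = -646; ΔP = 83.49 − 67 = 16.49.
Midpoints: P̄ = 75.25, Q̄ = 2711.0.
ε = (ΔQ/ΔP)(P̄/Q̄) = (-646/16.49)(75.25/2711.0).

-1.09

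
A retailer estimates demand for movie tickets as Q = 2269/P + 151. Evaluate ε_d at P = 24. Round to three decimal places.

At P = 24, Q = 245.542.
dQ/dP = −2269/P² = -3.939.
ε = (dQ/dP)(P/Q) = (-3.939)(24/245.542).

-0.385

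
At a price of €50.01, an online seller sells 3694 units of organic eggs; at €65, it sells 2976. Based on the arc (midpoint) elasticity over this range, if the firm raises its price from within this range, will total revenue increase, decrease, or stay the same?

increase

Arc ε = (-718/14.99)(57.50/3335.0) ≈ -0.826.
|ε| = 0.83 < 1, so demand is inelastic. A price rise therefore raises total revenue.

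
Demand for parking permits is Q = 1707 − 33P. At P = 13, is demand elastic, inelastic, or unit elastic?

inelastic

Q = 1278, dQ/dP = -33.
ε = (dQ/dP)(P/Q) ≈ -0.336.
|ε| = 0.34 < 1.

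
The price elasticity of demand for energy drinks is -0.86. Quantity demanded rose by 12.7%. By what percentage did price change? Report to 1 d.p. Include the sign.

%ΔP ≈ %ΔQ / ε = (12.7%)/(-0.86) = -14.77%.

-14.8%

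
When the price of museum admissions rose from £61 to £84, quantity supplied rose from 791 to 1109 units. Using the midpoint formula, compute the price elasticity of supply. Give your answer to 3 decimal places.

1.055

ΔQ = 1109 − 791 = 318; ΔP = 84 − 61 = 23.
Midpoints: P̄ = 72.50, Q̄ = 950.0.
ε_s = (ΔQ/ΔP)(P̄/Q̄) = (318/23)(72.50/950.0).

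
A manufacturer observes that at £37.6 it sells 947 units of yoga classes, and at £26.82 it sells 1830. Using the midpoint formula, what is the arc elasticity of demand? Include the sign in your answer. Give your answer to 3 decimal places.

-1.900

ΔQ = 1830 − 947 = 883; ΔP = 26.82 − 37.6 = -10.78.
Midpoints: P̄ = 32.21, Q̄ = 1388.5.
ε = (ΔQ/ΔP)(P̄/Q̄) = (883/-10.78)(32.21/1388.5).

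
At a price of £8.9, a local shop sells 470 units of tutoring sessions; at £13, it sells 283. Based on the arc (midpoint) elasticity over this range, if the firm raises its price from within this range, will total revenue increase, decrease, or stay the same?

Arc ε = (-187/4.1)(10.95/376.5) ≈ -1.326.
|ε| = 1.33 > 1, so demand is elastic. A price rise therefore reduces total revenue.

decrease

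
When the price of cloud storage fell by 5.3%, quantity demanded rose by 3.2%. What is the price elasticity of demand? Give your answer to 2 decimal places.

-0.60

ε = %ΔQ / %ΔP = (3.2)/(-5.3) = -0.604.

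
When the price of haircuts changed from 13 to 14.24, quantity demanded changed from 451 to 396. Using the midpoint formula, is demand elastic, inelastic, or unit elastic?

Arc ε ≈ -1.426.
|ε| = 1.43 > 1.

elastic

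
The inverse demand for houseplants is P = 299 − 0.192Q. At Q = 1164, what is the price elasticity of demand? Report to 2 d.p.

At Q = 1164, P = 299 − 0.192(1164) = 75.51.
dP/dQ = −0.192, so dQ/dP = 1/(−0.192) = -5.208.
ε = (dQ/dP)(P/Q) = (-5.208)(75.51/1164).

-0.34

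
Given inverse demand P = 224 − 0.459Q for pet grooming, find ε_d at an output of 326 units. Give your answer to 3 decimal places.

At Q = 326, P = 224 − 0.459(326) = 74.37.
dP/dQ = −0.459, so dQ/dP = 1/(−0.459) = -2.179.
ε = (dQ/dP)(P/Q) = (-2.179)(74.37/326).

-0.497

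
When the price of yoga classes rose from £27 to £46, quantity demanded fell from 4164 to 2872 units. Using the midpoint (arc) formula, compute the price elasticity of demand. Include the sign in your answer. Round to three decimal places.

-0.706

ΔQ = 2872 − 4164 = -1292; ΔP = 46 − 27 = 19.
Midpoints: P̄ = 36.50, Q̄ = 3518.0.
ε = (ΔQ/ΔP)(P̄/Q̄) = (-1292/19)(36.50/3518.0).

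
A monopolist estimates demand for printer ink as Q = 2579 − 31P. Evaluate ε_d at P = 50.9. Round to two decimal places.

-1.58

At P = 50.9, Q = 1001.100.
dQ/dP = −31.
ε = (dQ/dP)(P/Q) = (-31)(50.9/1001.100).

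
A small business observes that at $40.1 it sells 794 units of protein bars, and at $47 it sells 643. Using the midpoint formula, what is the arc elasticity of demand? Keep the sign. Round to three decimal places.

-1.326

ΔQ = 643 − 794 = -151; ΔP = 47 − 40.1 = 6.9.
Midpoints: P̄ = 43.55, Q̄ = 718.5.
ε = (ΔQ/ΔP)(P̄/Q̄) = (-151/6.9)(43.55/718.5).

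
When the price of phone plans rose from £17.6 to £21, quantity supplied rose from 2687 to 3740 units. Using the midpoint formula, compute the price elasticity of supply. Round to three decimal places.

1.860

ΔQ = 3740 − 2687 = 1053; ΔP = 21 − 17.6 = 3.4.
Midpoints: P̄ = 19.30, Q̄ = 3213.5.
ε_s = (ΔQ/ΔP)(P̄/Q̄) = (1053/3.4)(19.30/3213.5).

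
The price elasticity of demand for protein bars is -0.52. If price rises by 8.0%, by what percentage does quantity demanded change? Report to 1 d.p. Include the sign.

%ΔQ ≈ ε × %ΔP = (-0.52)(8.0%) = -4.16%.

-4.2%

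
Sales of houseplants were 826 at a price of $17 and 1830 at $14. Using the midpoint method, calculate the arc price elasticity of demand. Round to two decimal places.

-3.91

ΔQ = 1830 − 826 = 1004; ΔP = 14 − 17 = -3.
Midpoints: P̄ = 15.50, Q̄ = 1328.0.
ε = (ΔQ/ΔP)(P̄/Q̄) = (1004/-3)(15.50/1328.0).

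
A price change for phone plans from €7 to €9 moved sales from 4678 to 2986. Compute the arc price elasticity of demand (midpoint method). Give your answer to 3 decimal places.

-1.766

ΔQ = 2986 − 4678 = -1692; ΔP = 9 − 7 = 2.
Midpoints: P̄ = 8.00, Q̄ = 3832.0.
ε = (ΔQ/ΔP)(P̄/Q̄) = (-1692/2)(8.00/3832.0).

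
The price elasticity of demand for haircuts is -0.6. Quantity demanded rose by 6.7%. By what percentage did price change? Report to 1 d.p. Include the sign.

-11.2%

%ΔP ≈ %ΔQ / ε = (6.7%)/(-0.6) = -11.17%.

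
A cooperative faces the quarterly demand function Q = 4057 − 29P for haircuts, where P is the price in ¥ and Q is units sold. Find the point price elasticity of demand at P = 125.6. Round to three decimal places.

At P = 125.6, Q = 414.600.
dQ/dP = −29.
ε = (dQ/dP)(P/Q) = (-29)(125.6/414.600).

-8.785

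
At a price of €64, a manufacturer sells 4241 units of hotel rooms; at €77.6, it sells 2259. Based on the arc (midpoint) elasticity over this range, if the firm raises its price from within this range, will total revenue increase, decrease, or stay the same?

decrease

Arc ε = (-1982/13.6)(70.80/3250.0) ≈ -3.175.
|ε| = 3.17 > 1, so demand is elastic. A price rise therefore reduces total revenue.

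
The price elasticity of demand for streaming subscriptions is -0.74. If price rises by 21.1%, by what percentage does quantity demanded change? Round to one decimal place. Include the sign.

-15.6%

%ΔQ ≈ ε × %ΔP = (-0.74)(21.1%) = -15.61%.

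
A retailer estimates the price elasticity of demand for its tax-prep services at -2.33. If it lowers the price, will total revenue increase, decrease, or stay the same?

|ε| = 2.33 > 1, so demand is elastic. A price cut therefore raises total revenue.

increase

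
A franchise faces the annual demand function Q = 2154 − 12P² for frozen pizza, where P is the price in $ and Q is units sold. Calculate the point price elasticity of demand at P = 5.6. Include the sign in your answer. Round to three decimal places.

At P = 5.6, Q = 1777.680.
dQ/dP = −24P = -134.400.
ε = (dQ/dP)(P/Q) = (-134.400)(5.6/1777.680).

-0.423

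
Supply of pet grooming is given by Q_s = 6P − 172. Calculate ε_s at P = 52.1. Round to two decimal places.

2.22

At P = 52.1, Q_s = 140.60.
dQ_s/dP = 6.
ε_s = (dQ_s/dP)(P/Q_s) = (6)(52.1/140.60).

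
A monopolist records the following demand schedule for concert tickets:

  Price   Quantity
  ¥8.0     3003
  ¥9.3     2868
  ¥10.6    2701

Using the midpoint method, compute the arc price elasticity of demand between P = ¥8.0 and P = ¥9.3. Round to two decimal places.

-0.31

At P = 8.0, Q = 3003; at P = 9.3, Q = 2868.
ΔQ = -135, ΔP = 1.3. Midpoints: P̄ = 8.65, Q̄ = 2935.5.
ε = (ΔQ/ΔP)(P̄/Q̄) = (-135/1.3)(8.65/2935.5).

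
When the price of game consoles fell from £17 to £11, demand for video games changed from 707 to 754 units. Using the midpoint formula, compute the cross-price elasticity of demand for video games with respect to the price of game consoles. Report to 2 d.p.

ΔQ_x = 754 − 707 = 47; ΔP_y = 11 − 17 = -6.
Midpoints: P̄_y = 14.00, Q̄_x = 730.5.
ε_xy = (ΔQ_x/ΔP_y)(P̄_y/Q̄_x) = (47/-6)(14.00/730.5).

-0.15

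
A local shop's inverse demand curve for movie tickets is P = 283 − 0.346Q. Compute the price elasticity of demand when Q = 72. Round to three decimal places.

At Q = 72, P = 283 − 0.346(72) = 258.09.
dP/dQ = −0.346, so dQ/dP = 1/(−0.346) = -2.890.
ε = (dQ/dP)(P/Q) = (-2.890)(258.09/72).

-10.360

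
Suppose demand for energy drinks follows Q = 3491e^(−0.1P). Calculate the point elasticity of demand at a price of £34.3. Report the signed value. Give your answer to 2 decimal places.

-3.43

At P = 34.3, Q = 113.063.
dQ/dP = −0.1·3491e^(−0.1P) = −0.1Q = -11.306.
ε = (dQ/dP)(P/Q) = (-11.306)(34.3/113.063).
|ε| > 1, so demand is elastic at this price.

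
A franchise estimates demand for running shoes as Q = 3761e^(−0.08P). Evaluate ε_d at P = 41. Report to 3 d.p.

-3.280

At P = 41, Q = 141.520.
dQ/dP = −0.08·3761e^(−0.08P) = −0.08Q = -11.322.
ε = (dQ/dP)(P/Q) = (-11.322)(41/141.520).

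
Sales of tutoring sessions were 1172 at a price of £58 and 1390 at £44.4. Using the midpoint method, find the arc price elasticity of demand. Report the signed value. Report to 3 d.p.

ΔQ = 1390 − 1172 = 218; ΔP = 44.4 − 58 = -13.6.
Midpoints: P̄ = 51.20, Q̄ = 1281.0.
ε = (ΔQ/ΔP)(P̄/Q̄) = (218/-13.6)(51.20/1281.0).

-0.641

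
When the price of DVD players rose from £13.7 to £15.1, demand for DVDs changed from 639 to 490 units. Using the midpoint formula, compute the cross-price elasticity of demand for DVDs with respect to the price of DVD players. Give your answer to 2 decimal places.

ΔQ_x = 490 − 639 = -149; ΔP_y = 15.1 − 13.7 = 1.4.
Midpoints: P̄_y = 14.40, Q̄_x = 564.5.
ε_xy = (ΔQ_x/ΔP_y)(P̄_y/Q̄_x) = (-149/1.4)(14.40/564.5).

-2.71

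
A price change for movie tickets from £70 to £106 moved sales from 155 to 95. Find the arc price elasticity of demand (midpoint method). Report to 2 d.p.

ΔQ = 95 − 155 = -60; ΔP = 106 − 70 = 36.
Midpoints: P̄ = 88.00, Q̄ = 125.0.
ε = (ΔQ/ΔP)(P̄/Q̄) = (-60/36)(88.00/125.0).

-1.17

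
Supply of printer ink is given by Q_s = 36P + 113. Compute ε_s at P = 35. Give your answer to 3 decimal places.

0.918

At P = 35, Q_s = 1373.
dQ_s/dP = 36.
ε_s = (dQ_s/dP)(P/Q_s) = (36)(35/1373).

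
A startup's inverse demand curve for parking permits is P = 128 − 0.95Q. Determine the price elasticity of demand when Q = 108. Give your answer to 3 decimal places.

-0.248

At Q = 108, P = 128 − 0.95(108) = 25.40.
dP/dQ = −0.95, so dQ/dP = 1/(−0.95) = -1.053.
ε = (dQ/dP)(P/Q) = (-1.053)(25.40/108).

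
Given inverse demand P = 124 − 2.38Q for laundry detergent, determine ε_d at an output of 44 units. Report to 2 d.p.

At Q = 44, P = 124 − 2.38(44) = 19.28.
dP/dQ = −2.38, so dQ/dP = 1/(−2.38) = -0.420.
ε = (dQ/dP)(P/Q) = (-0.420)(19.28/44).

-0.18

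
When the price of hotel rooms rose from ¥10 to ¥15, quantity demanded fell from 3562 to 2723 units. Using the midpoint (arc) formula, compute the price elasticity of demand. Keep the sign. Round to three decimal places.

-0.667

ΔQ = 2723 − 3562 = -839; ΔP = 15 − 10 = 5.
Midpoints: P̄ = 12.50, Q̄ = 3142.5.
ε = (ΔQ/ΔP)(P̄/Q̄) = (-839/5)(12.50/3142.5).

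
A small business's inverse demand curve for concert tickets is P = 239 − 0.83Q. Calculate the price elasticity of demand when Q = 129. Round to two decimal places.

-1.23

At Q = 129, P = 239 − 0.83(129) = 131.93.
dP/dQ = −0.83, so dQ/dP = 1/(−0.83) = -1.205.
ε = (dQ/dP)(P/Q) = (-1.205)(131.93/129).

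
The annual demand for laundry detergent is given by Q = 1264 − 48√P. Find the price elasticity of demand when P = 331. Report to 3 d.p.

At P = 331, Q = 390.717.
dQ/dP = −48/(2√P) = -1.319.
ε = (dQ/dP)(P/Q) = (-1.319)(331/390.717).
|ε| > 1, so demand is elastic at this price.

-1.118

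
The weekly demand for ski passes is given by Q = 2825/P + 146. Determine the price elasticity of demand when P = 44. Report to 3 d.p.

-0.305

At P = 44, Q = 210.205.
dQ/dP = −2825/P² = -1.459.
ε = (dQ/dP)(P/Q) = (-1.459)(44/210.205).
|ε| < 1, so demand is inelastic at this price.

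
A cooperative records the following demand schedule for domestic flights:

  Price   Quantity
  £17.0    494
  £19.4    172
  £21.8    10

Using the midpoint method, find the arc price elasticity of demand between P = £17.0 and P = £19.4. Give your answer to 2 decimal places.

At P = 17.0, Q = 494; at P = 19.4, Q = 172.
ΔQ = -322, ΔP = 2.4. Midpoints: P̄ = 18.20, Q̄ = 333.0.
ε = (ΔQ/ΔP)(P̄/Q̄) = (-322/2.4)(18.20/333.0).

-7.33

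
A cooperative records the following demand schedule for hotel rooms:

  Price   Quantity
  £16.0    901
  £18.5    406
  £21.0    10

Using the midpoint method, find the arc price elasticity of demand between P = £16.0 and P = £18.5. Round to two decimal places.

-5.23

At P = 16.0, Q = 901; at P = 18.5, Q = 406.
ΔQ = -495, ΔP = 2.5. Midpoints: P̄ = 17.25, Q̄ = 653.5.
ε = (ΔQ/ΔP)(P̄/Q̄) = (-495/2.5)(17.25/653.5).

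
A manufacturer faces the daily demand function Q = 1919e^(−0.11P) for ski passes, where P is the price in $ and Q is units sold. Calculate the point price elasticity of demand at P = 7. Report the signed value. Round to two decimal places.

-0.77

At P = 7, Q = 888.522.
dQ/dP = −0.11·1919e^(−0.11P) = −0.11Q = -97.737.
ε = (dQ/dP)(P/Q) = (-97.737)(7/888.522).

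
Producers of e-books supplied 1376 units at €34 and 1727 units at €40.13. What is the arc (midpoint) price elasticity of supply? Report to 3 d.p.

ΔQ = 1727 − 1376 = 351; ΔP = 40.13 − 34 = 6.13.
Midpoints: P̄ = 37.06, Q̄ = 1551.5.
ε_s = (ΔQ/ΔP)(P̄/Q̄) = (351/6.13)(37.06/1551.5).

1.368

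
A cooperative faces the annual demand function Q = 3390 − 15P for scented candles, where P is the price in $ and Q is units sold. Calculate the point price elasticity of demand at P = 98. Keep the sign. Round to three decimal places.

At P = 98, Q = 1920.
dQ/dP = −15.
ε = (dQ/dP)(P/Q) = (-15)(98/1920).
|ε| < 1, so demand is inelastic at this price.

-0.766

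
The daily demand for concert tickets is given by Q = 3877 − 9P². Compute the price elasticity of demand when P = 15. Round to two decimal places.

-2.19

At P = 15, Q = 1852.
dQ/dP = −18P = -270.
ε = (dQ/dP)(P/Q) = (-270)(15/1852).
|ε| > 1, so demand is elastic at this price.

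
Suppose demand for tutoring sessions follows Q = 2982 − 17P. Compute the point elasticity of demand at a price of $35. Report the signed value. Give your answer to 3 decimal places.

At P = 35, Q = 2387.
dQ/dP = −17.
ε = (dQ/dP)(P/Q) = (-17)(35/2387).

-0.249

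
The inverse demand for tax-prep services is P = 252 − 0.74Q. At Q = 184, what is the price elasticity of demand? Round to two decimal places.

-0.85

At Q = 184, P = 252 − 0.74(184) = 115.84.
dP/dQ = −0.74, so dQ/dP = 1/(−0.74) = -1.351.
ε = (dQ/dP)(P/Q) = (-1.351)(115.84/184).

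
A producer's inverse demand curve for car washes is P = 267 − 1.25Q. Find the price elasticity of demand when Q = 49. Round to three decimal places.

-3.359

At Q = 49, P = 267 − 1.25(49) = 205.75.
dP/dQ = −1.25, so dQ/dP = 1/(−1.25) = -0.800.
ε = (dQ/dP)(P/Q) = (-0.800)(205.75/49).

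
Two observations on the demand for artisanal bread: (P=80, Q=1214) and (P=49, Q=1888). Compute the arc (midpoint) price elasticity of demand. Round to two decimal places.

-0.90

ΔQ = 1888 − 1214 = 674; ΔP = 49 − 80 = -31.
Midpoints: P̄ = 64.50, Q̄ = 1551.0.
ε = (ΔQ/ΔP)(P̄/Q̄) = (674/-31)(64.50/1551.0).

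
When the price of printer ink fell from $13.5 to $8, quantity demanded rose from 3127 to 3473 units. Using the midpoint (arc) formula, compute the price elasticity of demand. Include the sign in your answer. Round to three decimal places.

-0.205

ΔQ = 3473 − 3127 = 346; ΔP = 8 − 13.5 = -5.5.
Midpoints: P̄ = 10.75, Q̄ = 3300.0.
ε = (ΔQ/ΔP)(P̄/Q̄) = (346/-5.5)(10.75/3300.0).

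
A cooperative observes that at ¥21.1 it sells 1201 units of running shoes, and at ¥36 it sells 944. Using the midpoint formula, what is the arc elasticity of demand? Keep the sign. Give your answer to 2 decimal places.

-0.46

ΔQ = 944 − 1201 = -257; ΔP = 36 − 21.1 = 14.9.
Midpoints: P̄ = 28.55, Q̄ = 1072.5.
ε = (ΔQ/ΔP)(P̄/Q̄) = (-257/14.9)(28.55/1072.5).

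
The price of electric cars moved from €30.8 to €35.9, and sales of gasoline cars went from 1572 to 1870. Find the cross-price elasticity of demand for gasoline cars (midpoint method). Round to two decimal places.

1.13

ΔQ_x = 1870 − 1572 = 298; ΔP_y = 35.9 − 30.8 = 5.1.
Midpoints: P̄_y = 33.35, Q̄_x = 1721.0.
ε_xy = (ΔQ_x/ΔP_y)(P̄_y/Q̄_x) = (298/5.1)(33.35/1721.0).
ε_xy > 0, so the goods are substitutes.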